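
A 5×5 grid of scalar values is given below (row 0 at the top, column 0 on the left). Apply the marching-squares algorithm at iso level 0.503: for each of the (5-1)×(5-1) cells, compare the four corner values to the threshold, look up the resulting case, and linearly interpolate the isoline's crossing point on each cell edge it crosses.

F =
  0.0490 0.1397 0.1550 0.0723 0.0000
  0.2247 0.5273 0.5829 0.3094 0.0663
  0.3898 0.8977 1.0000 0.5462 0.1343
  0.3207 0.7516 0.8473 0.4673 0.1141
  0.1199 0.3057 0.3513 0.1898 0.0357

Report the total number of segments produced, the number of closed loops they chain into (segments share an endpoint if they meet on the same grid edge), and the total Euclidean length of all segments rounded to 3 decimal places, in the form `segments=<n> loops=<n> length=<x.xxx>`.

cell (0,0): code 0100 → (0.937,1.000)–(1.000,0.920)
cell (0,1): code 1100 → (0.813,2.000)–(0.937,1.000)
cell (0,2): code 1000 → (1.000,2.292)–(0.813,2.000)
cell (1,0): code 0110 → (1.000,0.920)–(2.000,0.223)
cell (1,2): code 1101 → (1.818,3.000)–(1.000,2.292)
cell (1,3): code 1000 → (2.000,3.105)–(1.818,3.000)
cell (2,0): code 0110 → (2.000,0.223)–(3.000,0.423)
cell (2,2): code 1011 → (3.000,2.906)–(2.548,3.000)
cell (2,3): code 0001 → (2.548,3.000)–(2.000,3.105)
cell (3,0): code 0010 → (3.000,0.423)–(3.558,1.000)
cell (3,1): code 0011 → (3.558,1.000)–(3.694,2.000)
cell (3,2): code 0001 → (3.694,2.000)–(3.000,2.906)
total: 12 segments, chained into 1 closed loop(s), length Σ = 8.959378

segments=12 loops=1 length=8.959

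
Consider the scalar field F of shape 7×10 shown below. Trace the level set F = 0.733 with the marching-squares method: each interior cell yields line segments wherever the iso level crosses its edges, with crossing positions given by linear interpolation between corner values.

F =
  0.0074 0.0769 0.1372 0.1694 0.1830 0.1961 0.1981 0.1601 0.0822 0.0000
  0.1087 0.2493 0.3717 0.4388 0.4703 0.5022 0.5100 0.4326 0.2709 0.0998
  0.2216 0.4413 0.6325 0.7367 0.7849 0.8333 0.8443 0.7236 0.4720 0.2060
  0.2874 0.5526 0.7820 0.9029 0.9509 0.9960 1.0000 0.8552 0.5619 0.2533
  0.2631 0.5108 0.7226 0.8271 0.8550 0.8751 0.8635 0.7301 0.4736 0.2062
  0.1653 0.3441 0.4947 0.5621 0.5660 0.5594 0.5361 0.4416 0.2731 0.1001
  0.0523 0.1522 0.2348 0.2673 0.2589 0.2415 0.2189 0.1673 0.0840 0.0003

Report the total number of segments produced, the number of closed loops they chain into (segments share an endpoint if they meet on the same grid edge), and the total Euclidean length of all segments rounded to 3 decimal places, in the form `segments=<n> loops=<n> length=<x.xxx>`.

cell (1,2): code 0100 → (1.988,3.000)–(2.000,2.964)
cell (1,3): code 1100 → (1.835,4.000)–(1.988,3.000)
cell (1,4): code 1100 → (1.697,5.000)–(1.835,4.000)
cell (1,5): code 1100 → (1.667,6.000)–(1.697,5.000)
cell (1,6): code 1000 → (2.000,6.922)–(1.667,6.000)
cell (2,1): code 0100 → (2.672,2.000)–(3.000,1.786)
cell (2,2): code 1110 → (2.000,2.964)–(2.672,2.000)
cell (2,6): code 1101 → (2.071,7.000)–(2.000,6.922)
cell (2,7): code 1000 → (3.000,7.417)–(2.071,7.000)
cell (3,1): code 0010 → (3.000,1.786)–(3.825,2.000)
cell (3,2): code 0111 → (3.825,2.000)–(4.000,2.100)
cell (3,6): code 1011 → (4.000,6.978)–(3.977,7.000)
cell (3,7): code 0001 → (3.977,7.000)–(3.000,7.417)
cell (4,2): code 0010 → (4.000,2.100)–(4.355,3.000)
cell (4,3): code 0011 → (4.355,3.000)–(4.422,4.000)
cell (4,4): code 0011 → (4.422,4.000)–(4.450,5.000)
cell (4,5): code 0011 → (4.450,5.000)–(4.399,6.000)
cell (4,6): code 0001 → (4.399,6.000)–(4.000,6.978)
total: 18 segments, chained into 1 closed loop(s), length Σ = 13.905323

segments=18 loops=1 length=13.905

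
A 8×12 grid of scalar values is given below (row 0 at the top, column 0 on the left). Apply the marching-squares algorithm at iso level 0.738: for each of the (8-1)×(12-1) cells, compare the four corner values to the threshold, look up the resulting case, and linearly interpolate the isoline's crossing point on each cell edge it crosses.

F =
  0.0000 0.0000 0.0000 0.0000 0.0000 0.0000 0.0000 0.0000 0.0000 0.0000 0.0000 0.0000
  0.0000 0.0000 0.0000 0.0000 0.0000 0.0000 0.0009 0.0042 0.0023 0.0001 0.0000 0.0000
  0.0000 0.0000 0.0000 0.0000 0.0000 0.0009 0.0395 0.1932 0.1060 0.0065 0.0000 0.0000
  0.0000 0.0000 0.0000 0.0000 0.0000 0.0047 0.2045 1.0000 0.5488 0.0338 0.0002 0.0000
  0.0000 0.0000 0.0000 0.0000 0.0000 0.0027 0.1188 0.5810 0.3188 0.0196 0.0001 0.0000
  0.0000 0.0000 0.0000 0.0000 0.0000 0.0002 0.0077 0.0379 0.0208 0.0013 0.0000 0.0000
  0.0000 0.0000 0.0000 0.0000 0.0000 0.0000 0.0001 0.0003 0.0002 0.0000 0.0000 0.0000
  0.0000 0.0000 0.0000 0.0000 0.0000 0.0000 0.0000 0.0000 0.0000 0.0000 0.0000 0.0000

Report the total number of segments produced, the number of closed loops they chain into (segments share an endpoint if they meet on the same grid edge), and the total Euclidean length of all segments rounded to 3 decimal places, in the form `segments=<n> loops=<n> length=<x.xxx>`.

cell (2,6): code 0100 → (2.675,7.000)–(3.000,6.671)
cell (2,7): code 1000 → (3.000,7.581)–(2.675,7.000)
cell (3,6): code 0010 → (3.000,6.671)–(3.625,7.000)
cell (3,7): code 0001 → (3.625,7.000)–(3.000,7.581)
total: 4 segments, chained into 1 closed loop(s), length Σ = 2.687902

segments=4 loops=1 length=2.688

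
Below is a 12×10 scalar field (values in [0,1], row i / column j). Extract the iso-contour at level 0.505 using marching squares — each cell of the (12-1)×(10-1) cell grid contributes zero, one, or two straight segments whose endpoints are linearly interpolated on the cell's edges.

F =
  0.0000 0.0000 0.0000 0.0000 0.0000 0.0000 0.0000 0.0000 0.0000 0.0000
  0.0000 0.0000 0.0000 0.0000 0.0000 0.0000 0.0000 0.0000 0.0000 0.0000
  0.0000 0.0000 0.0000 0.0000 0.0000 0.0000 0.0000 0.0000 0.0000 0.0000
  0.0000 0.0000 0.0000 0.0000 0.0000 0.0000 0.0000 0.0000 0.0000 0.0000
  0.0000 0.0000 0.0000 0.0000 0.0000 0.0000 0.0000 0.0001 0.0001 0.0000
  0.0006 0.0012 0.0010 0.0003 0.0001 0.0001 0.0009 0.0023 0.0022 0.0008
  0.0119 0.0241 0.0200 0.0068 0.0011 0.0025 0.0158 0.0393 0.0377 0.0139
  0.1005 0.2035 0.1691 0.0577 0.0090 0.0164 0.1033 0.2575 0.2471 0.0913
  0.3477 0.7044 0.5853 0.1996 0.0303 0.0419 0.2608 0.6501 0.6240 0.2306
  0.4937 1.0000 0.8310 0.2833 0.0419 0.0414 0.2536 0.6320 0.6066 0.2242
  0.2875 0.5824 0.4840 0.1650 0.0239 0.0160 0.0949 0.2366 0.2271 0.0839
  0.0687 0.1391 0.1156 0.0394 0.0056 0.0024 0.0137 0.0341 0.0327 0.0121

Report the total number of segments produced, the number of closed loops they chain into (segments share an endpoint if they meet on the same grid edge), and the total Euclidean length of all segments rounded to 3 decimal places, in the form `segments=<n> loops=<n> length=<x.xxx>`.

cell (7,0): code 0100 → (7.602,1.000)–(8.000,0.441)
cell (7,1): code 1100 → (7.807,2.000)–(7.602,1.000)
cell (7,2): code 1000 → (8.000,2.208)–(7.807,2.000)
cell (7,6): code 0100 → (7.630,7.000)–(8.000,6.627)
cell (7,7): code 1100 → (7.684,8.000)–(7.630,7.000)
cell (7,8): code 1000 → (8.000,8.302)–(7.684,8.000)
cell (8,0): code 0110 → (8.000,0.441)–(9.000,0.022)
cell (8,2): code 1001 → (9.000,2.595)–(8.000,2.208)
cell (8,6): code 0110 → (8.000,6.627)–(9.000,6.664)
cell (8,8): code 1001 → (9.000,8.266)–(8.000,8.302)
cell (9,0): code 0110 → (9.000,0.022)–(10.000,0.738)
cell (9,1): code 1011 → (10.000,1.787)–(9.939,2.000)
cell (9,2): code 0001 → (9.939,2.000)–(9.000,2.595)
cell (9,6): code 0010 → (9.000,6.664)–(9.321,7.000)
cell (9,7): code 0011 → (9.321,7.000)–(9.268,8.000)
cell (9,8): code 0001 → (9.268,8.000)–(9.000,8.266)
cell (10,0): code 0010 → (10.000,0.738)–(10.175,1.000)
cell (10,1): code 0001 → (10.175,1.000)–(10.000,1.787)
total: 18 segments, chained into 2 closed loop(s), length Σ = 13.639852

segments=18 loops=2 length=13.640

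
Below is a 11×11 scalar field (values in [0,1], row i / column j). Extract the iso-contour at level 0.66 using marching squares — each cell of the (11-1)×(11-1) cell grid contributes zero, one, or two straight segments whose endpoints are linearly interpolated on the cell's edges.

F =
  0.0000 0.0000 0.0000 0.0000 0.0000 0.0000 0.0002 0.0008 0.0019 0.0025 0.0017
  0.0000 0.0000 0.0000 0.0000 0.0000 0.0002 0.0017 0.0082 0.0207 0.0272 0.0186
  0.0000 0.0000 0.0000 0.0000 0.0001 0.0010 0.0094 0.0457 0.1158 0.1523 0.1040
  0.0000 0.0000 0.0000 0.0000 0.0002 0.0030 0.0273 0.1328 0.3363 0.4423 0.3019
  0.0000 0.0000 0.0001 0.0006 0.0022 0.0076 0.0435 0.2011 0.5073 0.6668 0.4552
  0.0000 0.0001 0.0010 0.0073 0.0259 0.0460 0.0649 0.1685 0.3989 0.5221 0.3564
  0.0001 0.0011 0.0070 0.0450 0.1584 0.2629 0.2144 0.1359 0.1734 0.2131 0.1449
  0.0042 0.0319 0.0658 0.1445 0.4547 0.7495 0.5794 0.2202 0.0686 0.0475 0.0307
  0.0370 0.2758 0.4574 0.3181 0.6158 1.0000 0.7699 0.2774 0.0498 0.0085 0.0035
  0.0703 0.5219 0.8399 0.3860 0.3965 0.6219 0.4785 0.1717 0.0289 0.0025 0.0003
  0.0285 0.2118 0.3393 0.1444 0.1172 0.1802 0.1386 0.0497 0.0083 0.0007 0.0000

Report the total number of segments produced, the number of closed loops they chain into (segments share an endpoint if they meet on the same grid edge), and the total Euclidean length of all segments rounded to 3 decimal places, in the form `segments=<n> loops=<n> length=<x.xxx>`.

cell (3,8): code 0100 → (3.970,9.000)–(4.000,8.957)
cell (3,9): code 1000 → (4.000,9.032)–(3.970,9.000)
cell (4,8): code 0010 → (4.000,8.957)–(4.047,9.000)
cell (4,9): code 0001 → (4.047,9.000)–(4.000,9.032)
cell (6,4): code 0100 → (6.816,5.000)–(7.000,4.696)
cell (6,5): code 1000 → (7.000,5.526)–(6.816,5.000)
cell (7,4): code 0110 → (7.000,4.696)–(8.000,4.115)
cell (7,5): code 1101 → (7.423,6.000)–(7.000,5.526)
cell (7,6): code 1000 → (8.000,6.223)–(7.423,6.000)
cell (8,1): code 0100 → (8.530,2.000)–(9.000,1.434)
cell (8,2): code 1000 → (9.000,2.396)–(8.530,2.000)
cell (8,4): code 0010 → (8.000,4.115)–(8.899,5.000)
cell (8,5): code 0011 → (8.899,5.000)–(8.377,6.000)
cell (8,6): code 0001 → (8.377,6.000)–(8.000,6.223)
cell (9,1): code 0010 → (9.000,1.434)–(9.359,2.000)
cell (9,2): code 0001 → (9.359,2.000)–(9.000,2.396)
total: 16 segments, chained into 3 closed loop(s), length Σ = 8.923629

segments=16 loops=3 length=8.924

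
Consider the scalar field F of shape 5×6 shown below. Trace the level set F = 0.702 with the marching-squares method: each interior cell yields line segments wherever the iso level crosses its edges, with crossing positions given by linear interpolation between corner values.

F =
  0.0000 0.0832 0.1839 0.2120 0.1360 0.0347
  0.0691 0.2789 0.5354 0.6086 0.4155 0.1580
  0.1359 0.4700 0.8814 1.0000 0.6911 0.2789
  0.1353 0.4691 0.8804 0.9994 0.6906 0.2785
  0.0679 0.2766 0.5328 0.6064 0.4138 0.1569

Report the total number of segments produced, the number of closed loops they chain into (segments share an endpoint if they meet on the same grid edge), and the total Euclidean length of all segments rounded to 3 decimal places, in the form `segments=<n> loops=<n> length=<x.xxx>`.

cell (1,1): code 0100 → (1.482,2.000)–(2.000,1.564)
cell (1,2): code 1100 → (1.239,3.000)–(1.482,2.000)
cell (1,3): code 1000 → (2.000,3.965)–(1.239,3.000)
cell (2,1): code 0110 → (2.000,1.564)–(3.000,1.566)
cell (2,3): code 1001 → (3.000,3.963)–(2.000,3.965)
cell (3,1): code 0010 → (3.000,1.566)–(3.513,2.000)
cell (3,2): code 0011 → (3.513,2.000)–(3.757,3.000)
cell (3,3): code 0001 → (3.757,3.000)–(3.000,3.963)
total: 8 segments, chained into 1 closed loop(s), length Σ = 7.861548

segments=8 loops=1 length=7.862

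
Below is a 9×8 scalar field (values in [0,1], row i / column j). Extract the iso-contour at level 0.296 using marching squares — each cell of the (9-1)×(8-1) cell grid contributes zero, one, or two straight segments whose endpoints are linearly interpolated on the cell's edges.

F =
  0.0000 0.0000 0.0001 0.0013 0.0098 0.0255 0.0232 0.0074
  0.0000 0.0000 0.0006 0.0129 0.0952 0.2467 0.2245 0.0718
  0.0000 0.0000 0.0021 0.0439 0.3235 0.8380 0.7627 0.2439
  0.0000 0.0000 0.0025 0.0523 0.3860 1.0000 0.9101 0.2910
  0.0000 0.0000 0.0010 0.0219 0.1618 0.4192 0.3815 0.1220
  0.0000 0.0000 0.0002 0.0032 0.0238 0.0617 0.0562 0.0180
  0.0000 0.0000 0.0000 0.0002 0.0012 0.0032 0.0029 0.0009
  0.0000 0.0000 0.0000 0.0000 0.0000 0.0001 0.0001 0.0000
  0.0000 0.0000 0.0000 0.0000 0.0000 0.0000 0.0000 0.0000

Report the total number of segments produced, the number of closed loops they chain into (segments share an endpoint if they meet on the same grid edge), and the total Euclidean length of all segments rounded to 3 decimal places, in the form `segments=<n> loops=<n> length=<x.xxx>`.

cell (1,3): code 0100 → (1.880,4.000)–(2.000,3.902)
cell (1,4): code 1100 → (1.083,5.000)–(1.880,4.000)
cell (1,5): code 1100 → (1.133,6.000)–(1.083,5.000)
cell (1,6): code 1000 → (2.000,6.900)–(1.133,6.000)
cell (2,3): code 0110 → (2.000,3.902)–(3.000,3.730)
cell (2,6): code 1001 → (3.000,6.992)–(2.000,6.900)
cell (3,3): code 0010 → (3.000,3.730)–(3.401,4.000)
cell (3,4): code 0111 → (3.401,4.000)–(4.000,4.521)
cell (3,6): code 1001 → (4.000,6.329)–(3.000,6.992)
cell (4,4): code 0010 → (4.000,4.521)–(4.345,5.000)
cell (4,5): code 0011 → (4.345,5.000)–(4.263,6.000)
cell (4,6): code 0001 → (4.263,6.000)–(4.000,6.329)
total: 12 segments, chained into 1 closed loop(s), length Σ = 10.194794

segments=12 loops=1 length=10.195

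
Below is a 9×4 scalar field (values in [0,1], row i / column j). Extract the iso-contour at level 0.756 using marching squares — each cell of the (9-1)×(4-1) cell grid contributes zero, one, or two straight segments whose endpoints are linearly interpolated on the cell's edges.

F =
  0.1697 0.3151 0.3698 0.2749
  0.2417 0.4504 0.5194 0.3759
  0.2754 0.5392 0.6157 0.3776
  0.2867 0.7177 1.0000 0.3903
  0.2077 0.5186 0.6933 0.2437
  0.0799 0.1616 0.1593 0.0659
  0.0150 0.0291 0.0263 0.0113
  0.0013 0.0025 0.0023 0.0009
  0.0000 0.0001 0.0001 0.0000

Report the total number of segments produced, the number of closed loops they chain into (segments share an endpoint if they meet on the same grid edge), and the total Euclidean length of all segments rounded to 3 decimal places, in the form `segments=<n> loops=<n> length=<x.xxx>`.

cell (2,1): code 0100 → (2.365,2.000)–(3.000,1.136)
cell (2,2): code 1000 → (3.000,2.400)–(2.365,2.000)
cell (3,1): code 0010 → (3.000,1.136)–(3.796,2.000)
cell (3,2): code 0001 → (3.796,2.000)–(3.000,2.400)
total: 4 segments, chained into 1 closed loop(s), length Σ = 3.888270

segments=4 loops=1 length=3.888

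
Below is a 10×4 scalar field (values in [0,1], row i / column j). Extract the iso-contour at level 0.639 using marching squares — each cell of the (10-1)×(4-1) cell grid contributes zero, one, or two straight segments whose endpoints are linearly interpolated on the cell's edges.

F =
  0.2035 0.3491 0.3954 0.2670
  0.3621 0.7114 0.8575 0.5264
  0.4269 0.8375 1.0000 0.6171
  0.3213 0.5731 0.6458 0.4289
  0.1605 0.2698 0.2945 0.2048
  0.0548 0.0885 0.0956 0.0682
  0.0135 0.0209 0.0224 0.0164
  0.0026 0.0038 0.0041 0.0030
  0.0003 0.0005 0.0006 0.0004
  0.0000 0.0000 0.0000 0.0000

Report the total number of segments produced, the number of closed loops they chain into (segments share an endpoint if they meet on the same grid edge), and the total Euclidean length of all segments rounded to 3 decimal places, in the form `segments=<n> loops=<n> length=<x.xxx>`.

cell (0,0): code 0100 → (0.800,1.000)–(1.000,0.793)
cell (0,1): code 1100 → (0.527,2.000)–(0.800,1.000)
cell (0,2): code 1000 → (1.000,2.660)–(0.527,2.000)
cell (1,0): code 0110 → (1.000,0.793)–(2.000,0.517)
cell (1,2): code 1001 → (2.000,2.943)–(1.000,2.660)
cell (2,0): code 0010 → (2.000,0.517)–(2.751,1.000)
cell (2,1): code 0111 → (2.751,1.000)–(3.000,1.906)
cell (2,2): code 1001 → (3.000,2.031)–(2.000,2.943)
cell (3,1): code 0010 → (3.000,1.906)–(3.019,2.000)
cell (3,2): code 0001 → (3.019,2.000)–(3.000,2.031)
total: 10 segments, chained into 1 closed loop(s), length Σ = 7.531486

segments=10 loops=1 length=7.531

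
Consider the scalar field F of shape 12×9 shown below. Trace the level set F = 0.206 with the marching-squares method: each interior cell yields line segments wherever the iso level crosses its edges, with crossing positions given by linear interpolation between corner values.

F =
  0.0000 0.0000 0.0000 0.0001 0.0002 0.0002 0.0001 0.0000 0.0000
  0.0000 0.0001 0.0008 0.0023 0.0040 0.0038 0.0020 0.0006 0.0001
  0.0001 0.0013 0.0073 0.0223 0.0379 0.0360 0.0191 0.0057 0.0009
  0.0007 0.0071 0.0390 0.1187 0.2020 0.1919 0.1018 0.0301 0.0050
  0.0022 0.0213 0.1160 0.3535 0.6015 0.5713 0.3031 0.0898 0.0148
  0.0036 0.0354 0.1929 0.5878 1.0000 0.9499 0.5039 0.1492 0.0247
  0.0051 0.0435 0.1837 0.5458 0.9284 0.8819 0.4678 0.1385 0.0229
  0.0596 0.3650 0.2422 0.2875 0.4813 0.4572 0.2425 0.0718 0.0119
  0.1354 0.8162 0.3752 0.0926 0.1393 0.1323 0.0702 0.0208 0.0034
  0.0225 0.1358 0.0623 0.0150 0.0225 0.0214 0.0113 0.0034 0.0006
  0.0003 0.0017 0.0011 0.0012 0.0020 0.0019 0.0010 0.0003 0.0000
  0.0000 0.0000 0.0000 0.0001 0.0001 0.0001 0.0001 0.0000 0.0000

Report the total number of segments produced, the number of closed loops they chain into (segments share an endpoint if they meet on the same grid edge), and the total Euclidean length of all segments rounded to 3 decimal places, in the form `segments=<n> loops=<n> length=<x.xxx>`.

cell (3,2): code 0100 → (3.372,3.000)–(4.000,2.379)
cell (3,3): code 1100 → (3.010,4.000)–(3.372,3.000)
cell (3,4): code 1100 → (3.037,5.000)–(3.010,4.000)
cell (3,5): code 1100 → (3.518,6.000)–(3.037,5.000)
cell (3,6): code 1000 → (4.000,6.455)–(3.518,6.000)
cell (4,2): code 0110 → (4.000,2.379)–(5.000,2.033)
cell (4,6): code 1001 → (5.000,6.840)–(4.000,6.455)
cell (5,2): code 0110 → (5.000,2.033)–(6.000,2.062)
cell (5,6): code 1001 → (6.000,6.795)–(5.000,6.840)
cell (6,0): code 0100 → (6.505,1.000)–(7.000,0.479)
cell (6,1): code 1100 → (6.381,2.000)–(6.505,1.000)
cell (6,2): code 1110 → (6.000,2.062)–(6.381,2.000)
cell (6,6): code 1001 → (7.000,6.214)–(6.000,6.795)
cell (7,0): code 0110 → (7.000,0.479)–(8.000,0.104)
cell (7,2): code 1011 → (8.000,2.599)–(7.418,3.000)
cell (7,3): code 0011 → (7.418,3.000)–(7.805,4.000)
cell (7,4): code 0011 → (7.805,4.000)–(7.773,5.000)
cell (7,5): code 0011 → (7.773,5.000)–(7.212,6.000)
cell (7,6): code 0001 → (7.212,6.000)–(7.000,6.214)
cell (8,0): code 0010 → (8.000,0.104)–(8.897,1.000)
cell (8,1): code 0011 → (8.897,1.000)–(8.541,2.000)
cell (8,2): code 0001 → (8.541,2.000)–(8.000,2.599)
total: 22 segments, chained into 1 closed loop(s), length Σ = 20.551030

segments=22 loops=1 length=20.551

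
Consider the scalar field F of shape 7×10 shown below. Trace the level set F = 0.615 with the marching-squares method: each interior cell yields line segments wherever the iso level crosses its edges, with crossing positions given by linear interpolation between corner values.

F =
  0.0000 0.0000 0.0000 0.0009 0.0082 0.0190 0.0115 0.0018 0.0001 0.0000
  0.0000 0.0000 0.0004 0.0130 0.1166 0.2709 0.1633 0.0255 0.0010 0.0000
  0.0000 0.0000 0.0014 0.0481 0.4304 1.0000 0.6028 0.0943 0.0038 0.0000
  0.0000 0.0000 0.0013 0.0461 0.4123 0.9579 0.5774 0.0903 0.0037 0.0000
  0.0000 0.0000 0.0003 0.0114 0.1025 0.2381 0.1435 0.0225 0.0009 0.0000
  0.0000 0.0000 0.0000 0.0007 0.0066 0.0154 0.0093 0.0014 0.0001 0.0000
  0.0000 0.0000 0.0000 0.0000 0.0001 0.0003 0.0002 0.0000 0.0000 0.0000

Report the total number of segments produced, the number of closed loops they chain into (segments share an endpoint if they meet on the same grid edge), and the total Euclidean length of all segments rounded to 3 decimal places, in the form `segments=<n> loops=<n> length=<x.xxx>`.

cell (1,4): code 0100 → (1.472,5.000)–(2.000,4.324)
cell (1,5): code 1000 → (2.000,5.969)–(1.472,5.000)
cell (2,4): code 0110 → (2.000,4.324)–(3.000,4.372)
cell (2,5): code 1001 → (3.000,5.901)–(2.000,5.969)
cell (3,4): code 0010 → (3.000,4.372)–(3.476,5.000)
cell (3,5): code 0001 → (3.476,5.000)–(3.000,5.901)
total: 6 segments, chained into 1 closed loop(s), length Σ = 5.772928

segments=6 loops=1 length=5.773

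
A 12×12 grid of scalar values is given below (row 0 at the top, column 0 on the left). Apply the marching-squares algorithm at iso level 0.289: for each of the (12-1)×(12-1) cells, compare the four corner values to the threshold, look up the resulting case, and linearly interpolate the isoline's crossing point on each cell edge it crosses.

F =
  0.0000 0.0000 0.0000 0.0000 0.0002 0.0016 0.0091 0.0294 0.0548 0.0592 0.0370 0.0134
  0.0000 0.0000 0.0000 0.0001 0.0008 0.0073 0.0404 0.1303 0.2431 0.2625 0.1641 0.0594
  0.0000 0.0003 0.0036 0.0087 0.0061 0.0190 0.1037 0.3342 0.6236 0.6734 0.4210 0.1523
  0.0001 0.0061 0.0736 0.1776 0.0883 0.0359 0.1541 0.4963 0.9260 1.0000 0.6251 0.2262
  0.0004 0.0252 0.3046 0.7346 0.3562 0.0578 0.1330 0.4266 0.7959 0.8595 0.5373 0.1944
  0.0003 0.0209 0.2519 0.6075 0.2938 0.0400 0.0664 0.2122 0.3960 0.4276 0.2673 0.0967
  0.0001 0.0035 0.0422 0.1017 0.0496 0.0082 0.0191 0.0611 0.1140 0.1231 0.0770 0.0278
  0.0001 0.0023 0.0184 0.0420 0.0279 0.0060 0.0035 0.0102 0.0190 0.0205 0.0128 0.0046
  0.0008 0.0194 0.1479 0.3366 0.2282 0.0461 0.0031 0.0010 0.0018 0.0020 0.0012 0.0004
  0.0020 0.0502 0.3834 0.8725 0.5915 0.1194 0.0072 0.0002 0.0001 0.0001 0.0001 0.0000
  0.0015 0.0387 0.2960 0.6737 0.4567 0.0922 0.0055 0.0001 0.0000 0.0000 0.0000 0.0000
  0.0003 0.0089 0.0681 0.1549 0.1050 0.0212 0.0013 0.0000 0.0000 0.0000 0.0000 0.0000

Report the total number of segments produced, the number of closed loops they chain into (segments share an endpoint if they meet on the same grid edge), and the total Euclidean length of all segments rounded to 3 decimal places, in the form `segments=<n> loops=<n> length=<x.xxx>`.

cell (1,6): code 0100 → (1.778,7.000)–(2.000,6.804)
cell (1,7): code 1100 → (1.121,8.000)–(1.778,7.000)
cell (1,8): code 1100 → (1.064,9.000)–(1.121,8.000)
cell (1,9): code 1100 → (1.486,10.000)–(1.064,9.000)
cell (1,10): code 1000 → (2.000,10.491)–(1.486,10.000)
cell (2,6): code 0110 → (2.000,6.804)–(3.000,6.394)
cell (2,10): code 1001 → (3.000,10.843)–(2.000,10.491)
cell (3,1): code 0100 → (3.932,2.000)–(4.000,1.944)
cell (3,2): code 1100 → (3.200,3.000)–(3.932,2.000)
cell (3,3): code 1100 → (3.749,4.000)–(3.200,3.000)
cell (3,4): code 1000 → (4.000,4.225)–(3.749,4.000)
cell (3,6): code 0110 → (3.000,6.394)–(4.000,6.531)
cell (3,10): code 1001 → (4.000,10.724)–(3.000,10.843)
cell (4,1): code 0010 → (4.000,1.944)–(4.296,2.000)
cell (4,2): code 0111 → (4.296,2.000)–(5.000,2.104)
cell (4,4): code 1001 → (5.000,4.019)–(4.000,4.225)
cell (4,6): code 0010 → (4.000,6.531)–(4.642,7.000)
cell (4,7): code 0111 → (4.642,7.000)–(5.000,7.418)
cell (4,9): code 1011 → (5.000,9.865)–(4.920,10.000)
cell (4,10): code 0001 → (4.920,10.000)–(4.000,10.724)
cell (5,2): code 0010 → (5.000,2.104)–(5.630,3.000)
cell (5,3): code 0011 → (5.630,3.000)–(5.020,4.000)
cell (5,4): code 0001 → (5.020,4.000)–(5.000,4.019)
cell (5,7): code 0010 → (5.000,7.418)–(5.379,8.000)
cell (5,8): code 0011 → (5.379,8.000)–(5.455,9.000)
cell (5,9): code 0001 → (5.455,9.000)–(5.000,9.865)
cell (7,2): code 0100 → (7.838,3.000)–(8.000,2.748)
cell (7,3): code 1000 → (8.000,3.439)–(7.838,3.000)
cell (8,1): code 0100 → (8.599,2.000)–(9.000,1.717)
cell (8,2): code 1110 → (8.000,2.748)–(8.599,2.000)
cell (8,3): code 1101 → (8.167,4.000)–(8.000,3.439)
cell (8,4): code 1000 → (9.000,4.641)–(8.167,4.000)
cell (9,1): code 0110 → (9.000,1.717)–(10.000,1.973)
cell (9,4): code 1001 → (10.000,4.460)–(9.000,4.641)
cell (10,1): code 0010 → (10.000,1.973)–(10.031,2.000)
cell (10,2): code 0011 → (10.031,2.000)–(10.742,3.000)
cell (10,3): code 0011 → (10.742,3.000)–(10.477,4.000)
cell (10,4): code 0001 → (10.477,4.000)–(10.000,4.460)
total: 38 segments, chained into 3 closed loop(s), length Σ = 29.793926

segments=38 loops=3 length=29.794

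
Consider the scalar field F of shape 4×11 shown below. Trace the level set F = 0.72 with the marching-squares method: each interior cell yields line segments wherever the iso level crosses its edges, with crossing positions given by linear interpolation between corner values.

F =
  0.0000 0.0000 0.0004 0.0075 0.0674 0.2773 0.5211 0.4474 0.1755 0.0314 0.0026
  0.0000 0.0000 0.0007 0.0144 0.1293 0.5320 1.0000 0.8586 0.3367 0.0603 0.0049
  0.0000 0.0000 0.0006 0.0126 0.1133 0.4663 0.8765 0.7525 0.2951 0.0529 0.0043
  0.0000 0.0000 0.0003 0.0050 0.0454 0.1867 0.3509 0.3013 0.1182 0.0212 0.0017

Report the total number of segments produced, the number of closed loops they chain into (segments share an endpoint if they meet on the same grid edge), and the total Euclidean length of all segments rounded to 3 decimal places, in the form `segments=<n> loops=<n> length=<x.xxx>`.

segments=8 loops=1 length=5.948

cell (0,5): code 0100 → (0.415,6.000)–(1.000,5.402)
cell (0,6): code 1100 → (0.663,7.000)–(0.415,6.000)
cell (0,7): code 1000 → (1.000,7.266)–(0.663,7.000)
cell (1,5): code 0110 → (1.000,5.402)–(2.000,5.618)
cell (1,7): code 1001 → (2.000,7.071)–(1.000,7.266)
cell (2,5): code 0010 → (2.000,5.618)–(2.298,6.000)
cell (2,6): code 0011 → (2.298,6.000)–(2.072,7.000)
cell (2,7): code 0001 → (2.072,7.000)–(2.000,7.071)
total: 8 segments, chained into 1 closed loop(s), length Σ = 5.948113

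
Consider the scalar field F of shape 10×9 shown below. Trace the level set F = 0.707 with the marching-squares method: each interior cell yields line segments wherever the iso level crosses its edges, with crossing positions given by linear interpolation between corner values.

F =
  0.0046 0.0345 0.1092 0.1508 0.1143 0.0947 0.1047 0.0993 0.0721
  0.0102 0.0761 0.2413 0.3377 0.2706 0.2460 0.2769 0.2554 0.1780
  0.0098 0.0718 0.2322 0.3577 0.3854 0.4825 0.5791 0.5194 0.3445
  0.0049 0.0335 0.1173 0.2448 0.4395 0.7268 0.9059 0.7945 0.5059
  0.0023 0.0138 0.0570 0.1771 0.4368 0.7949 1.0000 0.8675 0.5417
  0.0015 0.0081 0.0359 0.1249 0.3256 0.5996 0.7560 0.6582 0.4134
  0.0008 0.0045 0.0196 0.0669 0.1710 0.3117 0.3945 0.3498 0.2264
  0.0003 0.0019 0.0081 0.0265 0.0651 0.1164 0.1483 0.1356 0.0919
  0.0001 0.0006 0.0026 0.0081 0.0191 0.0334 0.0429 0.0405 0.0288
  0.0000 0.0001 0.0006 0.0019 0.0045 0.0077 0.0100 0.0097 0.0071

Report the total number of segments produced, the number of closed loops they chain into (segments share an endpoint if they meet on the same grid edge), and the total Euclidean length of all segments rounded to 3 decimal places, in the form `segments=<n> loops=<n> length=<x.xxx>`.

segments=12 loops=1 length=8.466

cell (2,4): code 0100 → (2.919,5.000)–(3.000,4.931)
cell (2,5): code 1100 → (2.391,6.000)–(2.919,5.000)
cell (2,6): code 1100 → (2.682,7.000)–(2.391,6.000)
cell (2,7): code 1000 → (3.000,7.303)–(2.682,7.000)
cell (3,4): code 0110 → (3.000,4.931)–(4.000,4.755)
cell (3,7): code 1001 → (4.000,7.493)–(3.000,7.303)
cell (4,4): code 0010 → (4.000,4.755)–(4.450,5.000)
cell (4,5): code 0111 → (4.450,5.000)–(5.000,5.687)
cell (4,6): code 1011 → (5.000,6.501)–(4.767,7.000)
cell (4,7): code 0001 → (4.767,7.000)–(4.000,7.493)
cell (5,5): code 0010 → (5.000,5.687)–(5.136,6.000)
cell (5,6): code 0001 → (5.136,6.000)–(5.000,6.501)
total: 12 segments, chained into 1 closed loop(s), length Σ = 8.466080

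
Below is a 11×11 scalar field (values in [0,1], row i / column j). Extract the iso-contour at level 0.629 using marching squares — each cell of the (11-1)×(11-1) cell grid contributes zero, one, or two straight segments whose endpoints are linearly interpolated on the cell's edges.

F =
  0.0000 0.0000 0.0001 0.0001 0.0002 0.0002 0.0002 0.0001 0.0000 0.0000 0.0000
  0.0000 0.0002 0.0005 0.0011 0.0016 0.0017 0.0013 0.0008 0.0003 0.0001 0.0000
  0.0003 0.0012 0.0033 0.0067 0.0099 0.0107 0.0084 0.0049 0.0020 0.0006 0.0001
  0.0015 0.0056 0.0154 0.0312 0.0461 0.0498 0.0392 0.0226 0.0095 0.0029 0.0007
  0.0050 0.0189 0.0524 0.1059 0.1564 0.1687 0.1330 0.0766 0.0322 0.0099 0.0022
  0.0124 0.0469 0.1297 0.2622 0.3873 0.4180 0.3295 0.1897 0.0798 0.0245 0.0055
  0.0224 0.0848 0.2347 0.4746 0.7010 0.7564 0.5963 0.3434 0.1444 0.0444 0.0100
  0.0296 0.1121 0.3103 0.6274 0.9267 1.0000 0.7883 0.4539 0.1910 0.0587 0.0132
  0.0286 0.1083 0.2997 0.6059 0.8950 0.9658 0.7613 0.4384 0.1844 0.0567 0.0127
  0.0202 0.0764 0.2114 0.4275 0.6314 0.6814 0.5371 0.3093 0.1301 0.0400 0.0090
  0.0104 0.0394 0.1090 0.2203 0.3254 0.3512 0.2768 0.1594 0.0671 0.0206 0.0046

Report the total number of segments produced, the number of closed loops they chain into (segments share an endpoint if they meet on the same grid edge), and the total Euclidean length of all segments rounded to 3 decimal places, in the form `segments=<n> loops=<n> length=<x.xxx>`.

segments=14 loops=1 length=10.967

cell (5,3): code 0100 → (5.770,4.000)–(6.000,3.682)
cell (5,4): code 1100 → (5.624,5.000)–(5.770,4.000)
cell (5,5): code 1000 → (6.000,5.796)–(5.624,5.000)
cell (6,3): code 0110 → (6.000,3.682)–(7.000,3.005)
cell (6,5): code 1101 → (6.170,6.000)–(6.000,5.796)
cell (6,6): code 1000 → (7.000,6.476)–(6.170,6.000)
cell (7,3): code 0110 → (7.000,3.005)–(8.000,3.080)
cell (7,6): code 1001 → (8.000,6.410)–(7.000,6.476)
cell (8,3): code 0110 → (8.000,3.080)–(9.000,3.988)
cell (8,5): code 1011 → (9.000,5.363)–(8.590,6.000)
cell (8,6): code 0001 → (8.590,6.000)–(8.000,6.410)
cell (9,3): code 0010 → (9.000,3.988)–(9.008,4.000)
cell (9,4): code 0011 → (9.008,4.000)–(9.159,5.000)
cell (9,5): code 0001 → (9.159,5.000)–(9.000,5.363)
total: 14 segments, chained into 1 closed loop(s), length Σ = 10.966781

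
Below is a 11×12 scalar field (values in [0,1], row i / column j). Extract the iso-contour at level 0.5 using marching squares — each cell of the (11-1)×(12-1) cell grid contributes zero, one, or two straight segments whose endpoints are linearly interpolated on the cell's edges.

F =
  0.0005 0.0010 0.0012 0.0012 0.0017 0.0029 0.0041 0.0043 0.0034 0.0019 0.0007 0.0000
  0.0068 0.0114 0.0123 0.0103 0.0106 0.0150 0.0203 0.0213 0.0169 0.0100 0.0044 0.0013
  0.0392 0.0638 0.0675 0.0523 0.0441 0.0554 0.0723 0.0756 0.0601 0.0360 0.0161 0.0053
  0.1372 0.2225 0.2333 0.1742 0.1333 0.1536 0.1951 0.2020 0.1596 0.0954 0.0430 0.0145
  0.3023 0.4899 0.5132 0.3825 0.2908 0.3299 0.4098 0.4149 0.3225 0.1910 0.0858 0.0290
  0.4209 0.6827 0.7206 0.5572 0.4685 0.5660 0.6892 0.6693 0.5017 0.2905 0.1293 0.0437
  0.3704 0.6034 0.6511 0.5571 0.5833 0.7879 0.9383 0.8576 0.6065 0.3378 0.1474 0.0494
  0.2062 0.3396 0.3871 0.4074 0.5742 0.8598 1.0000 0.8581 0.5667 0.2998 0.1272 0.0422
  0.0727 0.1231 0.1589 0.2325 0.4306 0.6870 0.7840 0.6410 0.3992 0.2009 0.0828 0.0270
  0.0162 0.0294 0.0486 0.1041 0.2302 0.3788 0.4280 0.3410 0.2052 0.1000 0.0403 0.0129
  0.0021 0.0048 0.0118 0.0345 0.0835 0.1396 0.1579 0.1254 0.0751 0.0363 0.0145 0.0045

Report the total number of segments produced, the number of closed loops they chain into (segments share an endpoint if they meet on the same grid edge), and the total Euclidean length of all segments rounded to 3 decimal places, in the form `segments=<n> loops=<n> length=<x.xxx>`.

cell (3,1): code 0100 → (3.953,2.000)–(4.000,1.433)
cell (3,2): code 1000 → (4.000,2.101)–(3.953,2.000)
cell (4,0): code 0100 → (4.052,1.000)–(5.000,0.302)
cell (4,1): code 1110 → (4.000,1.433)–(4.052,1.000)
cell (4,2): code 1101 → (4.673,3.000)–(4.000,2.101)
cell (4,3): code 1000 → (5.000,3.645)–(4.673,3.000)
cell (4,4): code 0100 → (4.720,5.000)–(5.000,4.323)
cell (4,5): code 1100 → (4.323,6.000)–(4.720,5.000)
cell (4,6): code 1100 → (4.335,7.000)–(4.323,6.000)
cell (4,7): code 1100 → (4.991,8.000)–(4.335,7.000)
cell (4,8): code 1000 → (5.000,8.008)–(4.991,8.000)
cell (5,0): code 0110 → (5.000,0.302)–(6.000,0.556)
cell (5,3): code 1101 → (5.274,4.000)–(5.000,3.645)
cell (5,4): code 1110 → (5.000,4.323)–(5.274,4.000)
cell (5,8): code 1001 → (6.000,8.396)–(5.000,8.008)
cell (6,0): code 0010 → (6.000,0.556)–(6.392,1.000)
cell (6,1): code 0011 → (6.392,1.000)–(6.572,2.000)
cell (6,2): code 0011 → (6.572,2.000)–(6.381,3.000)
cell (6,3): code 0111 → (6.381,3.000)–(7.000,3.555)
cell (6,8): code 1001 → (7.000,8.250)–(6.000,8.396)
cell (7,3): code 0010 → (7.000,3.555)–(7.517,4.000)
cell (7,4): code 0111 → (7.517,4.000)–(8.000,4.271)
cell (7,7): code 1011 → (8.000,7.583)–(7.398,8.000)
cell (7,8): code 0001 → (7.398,8.000)–(7.000,8.250)
cell (8,4): code 0010 → (8.000,4.271)–(8.607,5.000)
cell (8,5): code 0011 → (8.607,5.000)–(8.798,6.000)
cell (8,6): code 0011 → (8.798,6.000)–(8.470,7.000)
cell (8,7): code 0001 → (8.470,7.000)–(8.000,7.583)
total: 28 segments, chained into 1 closed loop(s), length Σ = 21.807752

segments=28 loops=1 length=21.808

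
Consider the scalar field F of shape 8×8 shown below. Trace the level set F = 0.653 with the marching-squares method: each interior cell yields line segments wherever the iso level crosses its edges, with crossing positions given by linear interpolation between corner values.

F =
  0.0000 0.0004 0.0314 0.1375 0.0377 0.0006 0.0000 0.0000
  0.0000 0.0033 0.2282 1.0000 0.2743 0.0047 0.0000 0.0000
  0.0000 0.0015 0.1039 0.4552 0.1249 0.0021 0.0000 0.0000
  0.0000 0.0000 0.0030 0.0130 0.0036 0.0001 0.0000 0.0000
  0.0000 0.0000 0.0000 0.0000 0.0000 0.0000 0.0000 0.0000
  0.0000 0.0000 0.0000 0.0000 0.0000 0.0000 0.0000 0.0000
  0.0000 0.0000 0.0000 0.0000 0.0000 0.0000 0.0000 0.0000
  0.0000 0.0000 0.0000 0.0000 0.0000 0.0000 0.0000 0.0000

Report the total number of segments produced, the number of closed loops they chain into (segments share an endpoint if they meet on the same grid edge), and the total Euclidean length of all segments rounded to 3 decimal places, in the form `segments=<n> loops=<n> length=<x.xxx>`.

segments=4 loops=1 length=2.804

cell (0,2): code 0100 → (0.598,3.000)–(1.000,2.550)
cell (0,3): code 1000 → (1.000,3.478)–(0.598,3.000)
cell (1,2): code 0010 → (1.000,2.550)–(1.637,3.000)
cell (1,3): code 0001 → (1.637,3.000)–(1.000,3.478)
total: 4 segments, chained into 1 closed loop(s), length Σ = 2.804289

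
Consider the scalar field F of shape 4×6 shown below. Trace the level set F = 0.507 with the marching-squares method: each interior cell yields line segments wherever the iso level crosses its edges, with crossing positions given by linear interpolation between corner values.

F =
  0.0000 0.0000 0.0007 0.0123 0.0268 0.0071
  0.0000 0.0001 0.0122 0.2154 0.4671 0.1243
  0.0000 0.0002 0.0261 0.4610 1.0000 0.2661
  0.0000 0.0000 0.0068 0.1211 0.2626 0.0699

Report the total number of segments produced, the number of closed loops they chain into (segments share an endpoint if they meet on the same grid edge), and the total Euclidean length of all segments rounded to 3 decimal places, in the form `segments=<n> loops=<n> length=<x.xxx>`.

cell (1,3): code 0100 → (1.075,4.000)–(2.000,3.085)
cell (1,4): code 1000 → (2.000,4.672)–(1.075,4.000)
cell (2,3): code 0010 → (2.000,3.085)–(2.669,4.000)
cell (2,4): code 0001 → (2.669,4.000)–(2.000,4.672)
total: 4 segments, chained into 1 closed loop(s), length Σ = 4.524936

segments=4 loops=1 length=4.525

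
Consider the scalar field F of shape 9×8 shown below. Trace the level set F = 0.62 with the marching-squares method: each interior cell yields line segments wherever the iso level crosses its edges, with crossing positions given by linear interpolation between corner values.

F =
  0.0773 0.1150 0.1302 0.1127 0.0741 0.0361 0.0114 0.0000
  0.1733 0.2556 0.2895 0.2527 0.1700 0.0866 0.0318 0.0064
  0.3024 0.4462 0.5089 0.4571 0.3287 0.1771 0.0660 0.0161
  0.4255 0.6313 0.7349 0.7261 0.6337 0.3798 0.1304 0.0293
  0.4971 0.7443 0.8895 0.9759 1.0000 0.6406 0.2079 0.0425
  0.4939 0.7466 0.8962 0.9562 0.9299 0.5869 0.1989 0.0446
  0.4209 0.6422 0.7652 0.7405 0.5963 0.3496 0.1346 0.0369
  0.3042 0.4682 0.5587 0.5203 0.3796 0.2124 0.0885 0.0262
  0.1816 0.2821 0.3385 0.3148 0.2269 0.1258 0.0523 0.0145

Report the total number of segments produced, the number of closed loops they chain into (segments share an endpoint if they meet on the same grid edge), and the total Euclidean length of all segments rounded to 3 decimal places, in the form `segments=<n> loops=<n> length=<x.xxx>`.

cell (2,0): code 0100 → (2.939,1.000)–(3.000,0.945)
cell (2,1): code 1100 → (2.492,2.000)–(2.939,1.000)
cell (2,2): code 1100 → (2.606,3.000)–(2.492,2.000)
cell (2,3): code 1100 → (2.955,4.000)–(2.606,3.000)
cell (2,4): code 1000 → (3.000,4.054)–(2.955,4.000)
cell (3,0): code 0110 → (3.000,0.945)–(4.000,0.497)
cell (3,4): code 1101 → (3.921,5.000)–(3.000,4.054)
cell (3,5): code 1000 → (4.000,5.048)–(3.921,5.000)
cell (4,0): code 0110 → (4.000,0.497)–(5.000,0.499)
cell (4,4): code 1011 → (5.000,4.903)–(4.384,5.000)
cell (4,5): code 0001 → (4.384,5.000)–(4.000,5.048)
cell (5,0): code 0110 → (5.000,0.499)–(6.000,0.900)
cell (5,3): code 1011 → (6.000,3.836)–(5.929,4.000)
cell (5,4): code 0001 → (5.929,4.000)–(5.000,4.903)
cell (6,0): code 0010 → (6.000,0.900)–(6.128,1.000)
cell (6,1): code 0011 → (6.128,1.000)–(6.703,2.000)
cell (6,2): code 0011 → (6.703,2.000)–(6.547,3.000)
cell (6,3): code 0001 → (6.547,3.000)–(6.000,3.836)
total: 18 segments, chained into 1 closed loop(s), length Σ = 13.711626

segments=18 loops=1 length=13.712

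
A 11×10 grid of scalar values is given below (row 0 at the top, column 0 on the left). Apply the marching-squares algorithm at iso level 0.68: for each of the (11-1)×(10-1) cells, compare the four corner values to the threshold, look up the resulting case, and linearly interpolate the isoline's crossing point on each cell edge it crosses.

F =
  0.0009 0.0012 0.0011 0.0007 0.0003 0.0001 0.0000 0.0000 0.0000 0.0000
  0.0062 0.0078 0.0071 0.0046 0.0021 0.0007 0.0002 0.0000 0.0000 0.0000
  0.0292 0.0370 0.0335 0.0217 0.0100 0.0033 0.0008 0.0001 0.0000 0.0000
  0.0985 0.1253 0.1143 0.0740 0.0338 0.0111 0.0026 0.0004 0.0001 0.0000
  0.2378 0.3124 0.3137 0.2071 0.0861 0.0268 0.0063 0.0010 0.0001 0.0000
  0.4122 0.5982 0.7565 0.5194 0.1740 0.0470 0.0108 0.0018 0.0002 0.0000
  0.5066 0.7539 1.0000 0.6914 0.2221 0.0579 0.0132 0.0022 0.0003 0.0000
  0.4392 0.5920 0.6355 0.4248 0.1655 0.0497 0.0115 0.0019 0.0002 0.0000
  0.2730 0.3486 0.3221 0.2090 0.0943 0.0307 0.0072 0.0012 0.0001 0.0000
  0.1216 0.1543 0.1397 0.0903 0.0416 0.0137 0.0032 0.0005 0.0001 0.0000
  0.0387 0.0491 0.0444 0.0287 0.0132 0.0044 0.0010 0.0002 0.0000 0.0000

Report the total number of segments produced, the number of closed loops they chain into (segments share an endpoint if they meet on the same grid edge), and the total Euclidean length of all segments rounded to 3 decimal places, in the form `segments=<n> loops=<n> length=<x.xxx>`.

segments=10 loops=1 length=6.384

cell (4,1): code 0100 → (4.827,2.000)–(5.000,1.517)
cell (4,2): code 1000 → (5.000,2.323)–(4.827,2.000)
cell (5,0): code 0100 → (5.525,1.000)–(6.000,0.701)
cell (5,1): code 1110 → (5.000,1.517)–(5.525,1.000)
cell (5,2): code 1101 → (5.934,3.000)–(5.000,2.323)
cell (5,3): code 1000 → (6.000,3.024)–(5.934,3.000)
cell (6,0): code 0010 → (6.000,0.701)–(6.456,1.000)
cell (6,1): code 0011 → (6.456,1.000)–(6.878,2.000)
cell (6,2): code 0011 → (6.878,2.000)–(6.043,3.000)
cell (6,3): code 0001 → (6.043,3.000)–(6.000,3.024)
total: 10 segments, chained into 1 closed loop(s), length Σ = 6.383915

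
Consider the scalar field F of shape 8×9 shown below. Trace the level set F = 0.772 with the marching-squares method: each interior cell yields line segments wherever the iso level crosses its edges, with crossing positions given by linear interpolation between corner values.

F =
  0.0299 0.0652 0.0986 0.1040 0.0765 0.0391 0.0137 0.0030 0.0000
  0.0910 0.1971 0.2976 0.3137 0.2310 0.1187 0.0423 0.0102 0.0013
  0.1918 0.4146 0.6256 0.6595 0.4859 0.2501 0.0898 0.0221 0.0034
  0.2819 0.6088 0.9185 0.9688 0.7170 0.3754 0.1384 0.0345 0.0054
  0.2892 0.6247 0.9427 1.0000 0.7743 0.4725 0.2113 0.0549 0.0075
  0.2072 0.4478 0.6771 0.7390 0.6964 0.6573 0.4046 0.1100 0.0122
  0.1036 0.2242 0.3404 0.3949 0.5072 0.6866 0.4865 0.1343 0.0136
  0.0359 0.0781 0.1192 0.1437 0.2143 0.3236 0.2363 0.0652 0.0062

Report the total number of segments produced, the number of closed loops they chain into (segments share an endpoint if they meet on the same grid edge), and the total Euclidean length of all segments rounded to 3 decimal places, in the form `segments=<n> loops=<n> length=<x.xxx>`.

cell (2,1): code 0100 → (2.500,2.000)–(3.000,1.527)
cell (2,2): code 1100 → (2.364,3.000)–(2.500,2.000)
cell (2,3): code 1000 → (3.000,3.782)–(2.364,3.000)
cell (3,1): code 0110 → (3.000,1.527)–(4.000,1.463)
cell (3,3): code 1101 → (3.960,4.000)–(3.000,3.782)
cell (3,4): code 1000 → (4.000,4.008)–(3.960,4.000)
cell (4,1): code 0010 → (4.000,1.463)–(4.643,2.000)
cell (4,2): code 0011 → (4.643,2.000)–(4.874,3.000)
cell (4,3): code 0011 → (4.874,3.000)–(4.030,4.000)
cell (4,4): code 0001 → (4.030,4.000)–(4.000,4.008)
total: 10 segments, chained into 1 closed loop(s), length Σ = 7.935520

segments=10 loops=1 length=7.936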